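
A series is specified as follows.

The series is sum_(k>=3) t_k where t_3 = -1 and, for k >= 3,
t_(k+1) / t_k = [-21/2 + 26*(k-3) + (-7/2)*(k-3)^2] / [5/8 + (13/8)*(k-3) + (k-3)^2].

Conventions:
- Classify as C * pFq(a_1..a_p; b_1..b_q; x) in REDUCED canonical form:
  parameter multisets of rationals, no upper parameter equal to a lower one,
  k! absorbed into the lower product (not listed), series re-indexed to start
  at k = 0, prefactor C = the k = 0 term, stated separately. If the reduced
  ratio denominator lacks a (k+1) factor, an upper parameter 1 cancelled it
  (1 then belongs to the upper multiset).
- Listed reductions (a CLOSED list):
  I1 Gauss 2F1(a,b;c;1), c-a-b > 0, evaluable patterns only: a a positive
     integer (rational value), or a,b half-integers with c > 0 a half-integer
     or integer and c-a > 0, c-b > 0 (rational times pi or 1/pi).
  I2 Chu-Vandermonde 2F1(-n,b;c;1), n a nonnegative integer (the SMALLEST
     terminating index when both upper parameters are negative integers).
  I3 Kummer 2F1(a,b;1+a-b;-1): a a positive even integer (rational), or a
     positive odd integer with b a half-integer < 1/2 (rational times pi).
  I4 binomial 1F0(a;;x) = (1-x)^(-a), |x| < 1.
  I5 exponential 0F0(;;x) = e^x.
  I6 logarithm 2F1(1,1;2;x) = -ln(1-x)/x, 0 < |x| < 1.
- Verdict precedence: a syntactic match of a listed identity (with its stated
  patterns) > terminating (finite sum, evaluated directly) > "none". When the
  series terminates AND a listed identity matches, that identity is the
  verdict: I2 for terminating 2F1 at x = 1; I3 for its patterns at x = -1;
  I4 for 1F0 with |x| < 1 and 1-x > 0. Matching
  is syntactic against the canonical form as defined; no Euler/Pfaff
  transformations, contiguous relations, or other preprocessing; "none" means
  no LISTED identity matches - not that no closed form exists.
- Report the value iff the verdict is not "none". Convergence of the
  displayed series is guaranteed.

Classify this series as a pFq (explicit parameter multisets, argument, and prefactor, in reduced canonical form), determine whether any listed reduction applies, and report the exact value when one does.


Structural cue: t_0 = -1 here, and roots of the ratio polynomials (C = -1, x = -7/2) are the negated parameters.
Term ratio: r(k) = (-7/2) * (k-7) (k-3/7) / [(k+5/8) (k+1)] - rational in k. x = (-7/2); t_0 = -1; negate the roots.

With C = -1: the canonical form is 2F1(-7, -3/7; 5/8; -7/2). Verdict: terminating at k = 7: the factor (-7)_k kills every later term; summing the 8 survivors is exact. Exact value: 74494067017/25875395.


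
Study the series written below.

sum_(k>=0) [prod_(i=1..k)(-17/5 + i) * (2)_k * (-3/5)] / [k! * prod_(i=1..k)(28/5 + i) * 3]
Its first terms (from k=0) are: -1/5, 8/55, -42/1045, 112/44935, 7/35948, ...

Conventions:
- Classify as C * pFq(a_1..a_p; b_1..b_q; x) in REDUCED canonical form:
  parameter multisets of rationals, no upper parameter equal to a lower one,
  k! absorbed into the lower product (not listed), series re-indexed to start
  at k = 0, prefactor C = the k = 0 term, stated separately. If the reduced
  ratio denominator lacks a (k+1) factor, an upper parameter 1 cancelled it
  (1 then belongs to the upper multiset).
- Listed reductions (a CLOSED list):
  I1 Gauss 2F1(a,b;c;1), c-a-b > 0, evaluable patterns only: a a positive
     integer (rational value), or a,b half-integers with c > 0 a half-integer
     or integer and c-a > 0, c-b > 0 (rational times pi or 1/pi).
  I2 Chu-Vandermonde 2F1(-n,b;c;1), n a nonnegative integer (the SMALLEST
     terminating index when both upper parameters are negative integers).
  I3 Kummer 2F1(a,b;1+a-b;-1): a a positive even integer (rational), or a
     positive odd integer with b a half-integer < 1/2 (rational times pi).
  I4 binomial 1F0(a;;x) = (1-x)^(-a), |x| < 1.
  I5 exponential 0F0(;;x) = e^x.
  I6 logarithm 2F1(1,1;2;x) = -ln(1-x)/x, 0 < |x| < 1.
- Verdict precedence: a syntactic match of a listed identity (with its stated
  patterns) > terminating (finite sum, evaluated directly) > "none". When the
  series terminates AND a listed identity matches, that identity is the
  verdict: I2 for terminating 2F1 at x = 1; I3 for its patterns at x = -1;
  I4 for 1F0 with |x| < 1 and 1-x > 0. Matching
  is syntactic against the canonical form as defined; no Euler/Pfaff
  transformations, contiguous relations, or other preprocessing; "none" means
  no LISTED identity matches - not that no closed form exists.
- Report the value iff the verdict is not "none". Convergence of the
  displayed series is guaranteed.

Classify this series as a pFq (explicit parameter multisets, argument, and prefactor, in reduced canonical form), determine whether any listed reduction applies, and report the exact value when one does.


Key observation: x = 1 and the constant factors (C = -1/5, x = 1) combine into one prefactor.
Adjacent-term ratio: r(k) = 1 * (k-12/5) (k+2) / [(k+33/5) (k+1)] - poly over poly, x = 1 from leading terms; C = -1/5 at k = 0.

With C = -1/5: the canonical form is 2F1(-12/5, 2; 33/5; 1). Verdict (x = 1): the Gauss summation I1 applies (x = 1: the Gamma ratio telescopes since c-a-b = 7 > 0 and a = 2 in Z>0). Exact value: -23/250.


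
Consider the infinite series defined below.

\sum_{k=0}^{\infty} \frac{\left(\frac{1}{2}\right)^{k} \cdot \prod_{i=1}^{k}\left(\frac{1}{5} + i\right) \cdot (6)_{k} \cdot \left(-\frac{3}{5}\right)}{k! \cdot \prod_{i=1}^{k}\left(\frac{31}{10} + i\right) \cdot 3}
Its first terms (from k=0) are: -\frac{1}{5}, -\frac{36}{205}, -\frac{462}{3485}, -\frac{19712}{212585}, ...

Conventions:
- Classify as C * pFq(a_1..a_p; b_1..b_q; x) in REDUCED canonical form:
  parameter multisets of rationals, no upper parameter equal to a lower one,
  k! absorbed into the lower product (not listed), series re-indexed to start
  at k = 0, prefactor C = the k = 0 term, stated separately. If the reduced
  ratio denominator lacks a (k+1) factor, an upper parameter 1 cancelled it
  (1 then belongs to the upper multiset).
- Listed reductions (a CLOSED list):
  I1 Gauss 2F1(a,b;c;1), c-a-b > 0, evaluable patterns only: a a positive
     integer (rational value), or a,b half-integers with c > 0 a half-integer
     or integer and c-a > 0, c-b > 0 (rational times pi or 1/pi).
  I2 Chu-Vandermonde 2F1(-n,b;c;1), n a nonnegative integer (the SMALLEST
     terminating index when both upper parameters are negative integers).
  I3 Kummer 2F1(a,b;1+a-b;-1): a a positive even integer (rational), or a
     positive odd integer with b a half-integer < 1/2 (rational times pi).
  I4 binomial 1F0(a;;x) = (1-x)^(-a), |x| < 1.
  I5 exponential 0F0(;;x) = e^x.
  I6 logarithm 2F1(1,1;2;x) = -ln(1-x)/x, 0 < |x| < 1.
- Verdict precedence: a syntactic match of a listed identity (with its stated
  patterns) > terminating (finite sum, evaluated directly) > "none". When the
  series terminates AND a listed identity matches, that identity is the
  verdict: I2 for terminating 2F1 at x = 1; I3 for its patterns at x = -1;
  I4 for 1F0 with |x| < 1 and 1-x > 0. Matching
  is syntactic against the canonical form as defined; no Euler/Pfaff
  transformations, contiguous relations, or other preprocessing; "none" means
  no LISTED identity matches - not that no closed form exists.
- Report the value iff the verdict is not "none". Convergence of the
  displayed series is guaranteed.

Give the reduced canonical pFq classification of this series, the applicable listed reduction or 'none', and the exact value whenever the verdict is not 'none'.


At argument \frac{1}{2}: a 2F1 with upper {\frac{6}{5}, 6}, lower {\frac{41}{10}}, scaled by C = -\frac{1}{5}. Verdict: none - this 2F1 at x = \frac{1}{2} matches no listed pattern, and upper {\frac{6}{5}, 6} holds no stopper.

The tell: t_0 = -\frac{1}{5} here, and the lower running product (prefactor -1/5) is a rising factorial.
Ratio: r(k) = \frac{1}{2} * (k+\frac{6}{5}) (k+6) / [(k+\frac{41}{10}) (k+1)] - rational in k. x = \frac{1}{2}; t_0 = -\frac{1}{5}; negate the roots.


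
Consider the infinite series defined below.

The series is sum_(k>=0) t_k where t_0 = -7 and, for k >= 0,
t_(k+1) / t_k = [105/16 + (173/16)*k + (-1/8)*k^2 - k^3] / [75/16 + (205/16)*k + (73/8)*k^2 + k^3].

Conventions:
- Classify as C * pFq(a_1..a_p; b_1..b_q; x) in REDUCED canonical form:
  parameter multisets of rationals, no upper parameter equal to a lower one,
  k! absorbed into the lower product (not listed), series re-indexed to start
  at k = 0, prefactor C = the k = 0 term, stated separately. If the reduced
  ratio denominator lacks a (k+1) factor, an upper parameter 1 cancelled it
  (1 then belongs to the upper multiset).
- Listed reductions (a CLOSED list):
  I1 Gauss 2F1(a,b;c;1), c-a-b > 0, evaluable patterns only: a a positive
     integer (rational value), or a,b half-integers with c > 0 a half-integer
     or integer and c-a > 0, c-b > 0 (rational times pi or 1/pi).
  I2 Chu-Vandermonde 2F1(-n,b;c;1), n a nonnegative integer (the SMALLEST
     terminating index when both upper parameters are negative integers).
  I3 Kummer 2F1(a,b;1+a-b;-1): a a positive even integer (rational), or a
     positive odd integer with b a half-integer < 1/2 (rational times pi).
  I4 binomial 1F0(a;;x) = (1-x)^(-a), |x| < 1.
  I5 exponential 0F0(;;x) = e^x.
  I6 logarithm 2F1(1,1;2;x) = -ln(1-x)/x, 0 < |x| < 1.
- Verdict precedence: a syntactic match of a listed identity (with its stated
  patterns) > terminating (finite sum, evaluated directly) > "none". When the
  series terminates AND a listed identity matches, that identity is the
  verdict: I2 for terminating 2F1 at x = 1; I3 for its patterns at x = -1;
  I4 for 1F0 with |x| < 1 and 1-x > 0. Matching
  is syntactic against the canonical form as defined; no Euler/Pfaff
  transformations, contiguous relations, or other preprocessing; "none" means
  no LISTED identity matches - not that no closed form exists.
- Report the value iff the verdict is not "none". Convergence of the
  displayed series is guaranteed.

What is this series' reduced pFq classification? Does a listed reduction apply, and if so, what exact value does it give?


x = -1 here; the reduced form reads 2F1, upper {-7/2, 3}, lower {15/2}, C = -7. Verdict: Kummer's theorem (I3) matches (x = -1; c = 15/2 equals 1+a-b for upper {-7/2, 3}: listed pattern). Sum: (-63063/8192) * pi.

Key observation: t_0 = -7 here, and the expanded ratio factors over Q; C = -7, x = -1, roots give parameters.
Ratio: r(k) = (-1) * (k-7/2) (k+3) / [(k+15/2) (k+1)] - rational in k. x = (-1); t_0 = -7; negate the roots.


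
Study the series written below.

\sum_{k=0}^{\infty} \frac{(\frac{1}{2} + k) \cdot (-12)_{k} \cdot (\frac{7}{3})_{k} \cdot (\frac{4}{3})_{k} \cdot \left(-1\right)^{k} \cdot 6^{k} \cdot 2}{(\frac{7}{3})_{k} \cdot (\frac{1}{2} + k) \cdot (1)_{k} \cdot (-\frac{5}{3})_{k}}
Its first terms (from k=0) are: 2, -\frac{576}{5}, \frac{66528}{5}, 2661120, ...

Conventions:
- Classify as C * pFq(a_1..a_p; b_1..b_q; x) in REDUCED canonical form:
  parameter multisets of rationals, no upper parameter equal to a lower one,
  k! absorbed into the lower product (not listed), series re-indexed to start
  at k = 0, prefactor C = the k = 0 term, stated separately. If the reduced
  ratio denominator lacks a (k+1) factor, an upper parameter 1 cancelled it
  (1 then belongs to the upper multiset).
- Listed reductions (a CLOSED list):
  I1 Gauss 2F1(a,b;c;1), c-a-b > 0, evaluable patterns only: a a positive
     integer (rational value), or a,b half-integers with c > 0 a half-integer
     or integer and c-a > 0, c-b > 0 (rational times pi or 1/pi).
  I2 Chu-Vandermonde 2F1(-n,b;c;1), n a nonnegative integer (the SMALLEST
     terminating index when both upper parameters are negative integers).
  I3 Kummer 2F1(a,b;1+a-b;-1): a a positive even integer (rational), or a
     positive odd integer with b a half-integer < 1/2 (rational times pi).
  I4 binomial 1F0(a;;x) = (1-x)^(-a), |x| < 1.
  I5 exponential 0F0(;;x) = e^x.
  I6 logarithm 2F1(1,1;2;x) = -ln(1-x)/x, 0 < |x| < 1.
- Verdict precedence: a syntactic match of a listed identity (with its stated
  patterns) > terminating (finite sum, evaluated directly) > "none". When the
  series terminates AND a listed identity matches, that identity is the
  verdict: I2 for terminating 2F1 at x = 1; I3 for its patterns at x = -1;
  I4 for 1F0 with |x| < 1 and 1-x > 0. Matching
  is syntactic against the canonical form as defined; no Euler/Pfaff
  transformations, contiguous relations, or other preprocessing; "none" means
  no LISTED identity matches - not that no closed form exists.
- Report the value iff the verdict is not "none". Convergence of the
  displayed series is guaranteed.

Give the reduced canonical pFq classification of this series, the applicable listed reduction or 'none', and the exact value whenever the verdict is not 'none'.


First insight: t_0 = 2 here, and the parameter 7/3 appears in both the upper and lower lists and cancels (alongside the other common factor).
Adjacent-term ratio: r(k) = -6 * (k-12) (k+\frac{4}{3}) / [(k-\frac{5}{3}) (k+1)] - poly over poly, x = -6 from leading terms; C = 2 at k = 0.

Canonical form: C = 2 times 2F1 with upper {-12, \frac{4}{3}}, lower {-\frac{5}{3}}, x = -6. Verdict: terminating. (-12)_k vanishes past k = 12, leaving a 13-term sum, computed directly. Hence: \frac{344470253312458}{5}.


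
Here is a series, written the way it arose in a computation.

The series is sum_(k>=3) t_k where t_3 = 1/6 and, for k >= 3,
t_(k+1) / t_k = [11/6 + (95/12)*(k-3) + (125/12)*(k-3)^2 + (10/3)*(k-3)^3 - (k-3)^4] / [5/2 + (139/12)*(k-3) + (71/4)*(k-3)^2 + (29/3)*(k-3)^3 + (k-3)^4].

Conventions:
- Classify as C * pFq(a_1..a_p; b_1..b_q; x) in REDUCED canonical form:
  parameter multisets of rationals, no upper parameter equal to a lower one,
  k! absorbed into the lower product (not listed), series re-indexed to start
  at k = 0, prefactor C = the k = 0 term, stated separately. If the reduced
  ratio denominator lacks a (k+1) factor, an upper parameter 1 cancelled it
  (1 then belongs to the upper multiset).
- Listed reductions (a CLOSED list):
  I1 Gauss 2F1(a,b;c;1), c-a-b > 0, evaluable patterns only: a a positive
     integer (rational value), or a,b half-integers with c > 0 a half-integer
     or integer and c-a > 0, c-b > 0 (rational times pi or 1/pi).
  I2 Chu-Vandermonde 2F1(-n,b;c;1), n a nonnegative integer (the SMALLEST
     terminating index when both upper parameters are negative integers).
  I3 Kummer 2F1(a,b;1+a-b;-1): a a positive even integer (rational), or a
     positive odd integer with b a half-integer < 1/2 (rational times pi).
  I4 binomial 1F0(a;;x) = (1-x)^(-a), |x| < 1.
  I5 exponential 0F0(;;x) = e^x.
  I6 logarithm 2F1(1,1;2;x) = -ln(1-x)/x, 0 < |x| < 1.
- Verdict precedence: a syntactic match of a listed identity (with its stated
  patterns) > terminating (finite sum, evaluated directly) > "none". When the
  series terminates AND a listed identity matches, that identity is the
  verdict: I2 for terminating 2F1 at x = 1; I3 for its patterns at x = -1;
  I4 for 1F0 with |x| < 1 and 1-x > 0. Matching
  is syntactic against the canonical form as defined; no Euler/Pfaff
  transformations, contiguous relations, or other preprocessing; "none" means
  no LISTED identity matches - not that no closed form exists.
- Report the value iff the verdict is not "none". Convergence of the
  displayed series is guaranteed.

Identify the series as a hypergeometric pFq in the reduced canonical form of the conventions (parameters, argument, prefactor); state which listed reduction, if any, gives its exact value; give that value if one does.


At argument -1: a 2F1 with upper {-11/2, 1}, lower {15/2}, scaled by C = 1/6. Verdict (x = -1): the Kummer evaluation I3 applies (x = -1; c = 15/2 equals 1+a-b for upper {-11/2, 1}: listed pattern). Value: (1001/8192) * pi.

The tell: with t_0 = 1/6, the parameter 1/2 appears in both the upper and lower lists and cancels (alongside the other common factor).
Ratio: r(k) = (-1) * (k-11/2) (k+1) / [(k+15/2) (k+1)] - rational in k. x = (-1); t_0 = 1/6; negate the roots.


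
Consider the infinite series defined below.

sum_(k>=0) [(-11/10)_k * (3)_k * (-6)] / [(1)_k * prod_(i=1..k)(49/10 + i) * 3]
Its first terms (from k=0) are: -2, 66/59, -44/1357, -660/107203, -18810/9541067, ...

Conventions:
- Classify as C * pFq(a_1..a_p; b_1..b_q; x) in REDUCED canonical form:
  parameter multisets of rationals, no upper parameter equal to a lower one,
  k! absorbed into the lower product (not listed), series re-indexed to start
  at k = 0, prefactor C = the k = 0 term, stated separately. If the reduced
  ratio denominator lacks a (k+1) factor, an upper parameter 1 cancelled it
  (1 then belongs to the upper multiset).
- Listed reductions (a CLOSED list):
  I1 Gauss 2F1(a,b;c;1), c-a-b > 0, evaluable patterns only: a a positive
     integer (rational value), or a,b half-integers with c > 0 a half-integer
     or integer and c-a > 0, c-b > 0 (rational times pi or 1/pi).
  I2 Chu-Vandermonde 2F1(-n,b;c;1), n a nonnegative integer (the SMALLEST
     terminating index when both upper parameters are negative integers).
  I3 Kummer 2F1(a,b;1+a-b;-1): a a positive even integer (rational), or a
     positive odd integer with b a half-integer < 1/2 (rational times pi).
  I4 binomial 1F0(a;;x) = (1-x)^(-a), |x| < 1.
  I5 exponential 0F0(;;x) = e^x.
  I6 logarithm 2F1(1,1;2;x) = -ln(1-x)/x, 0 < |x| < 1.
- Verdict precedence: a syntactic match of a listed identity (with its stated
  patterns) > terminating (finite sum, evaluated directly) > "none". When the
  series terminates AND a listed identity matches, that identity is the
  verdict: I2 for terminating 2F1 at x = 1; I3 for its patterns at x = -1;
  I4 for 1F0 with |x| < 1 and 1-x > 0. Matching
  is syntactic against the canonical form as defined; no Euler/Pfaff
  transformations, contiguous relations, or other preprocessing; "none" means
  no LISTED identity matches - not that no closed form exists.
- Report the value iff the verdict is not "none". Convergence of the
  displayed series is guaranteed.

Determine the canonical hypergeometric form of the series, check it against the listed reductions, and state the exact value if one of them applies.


Structural cue: with t_0 = -2, the lower running product (C = -2) is a rising factorial.
Adjacent-term ratio: r(k) = 1 * (k-11/10) (k+3) / [(k+59/10) (k+1)] - rational in k, leading ratio 1; with t_0 = -2, classification follows.

This is -2 * 2F1(-11/10, 3; 59/10; 1) in reduced canonical form. Verdict: the Gauss summation I1 matches (x = 1: the Gamma ratio telescopes since c-a-b = 4 > 0 and a = 3 in Z>0). Value: -18473/20000.


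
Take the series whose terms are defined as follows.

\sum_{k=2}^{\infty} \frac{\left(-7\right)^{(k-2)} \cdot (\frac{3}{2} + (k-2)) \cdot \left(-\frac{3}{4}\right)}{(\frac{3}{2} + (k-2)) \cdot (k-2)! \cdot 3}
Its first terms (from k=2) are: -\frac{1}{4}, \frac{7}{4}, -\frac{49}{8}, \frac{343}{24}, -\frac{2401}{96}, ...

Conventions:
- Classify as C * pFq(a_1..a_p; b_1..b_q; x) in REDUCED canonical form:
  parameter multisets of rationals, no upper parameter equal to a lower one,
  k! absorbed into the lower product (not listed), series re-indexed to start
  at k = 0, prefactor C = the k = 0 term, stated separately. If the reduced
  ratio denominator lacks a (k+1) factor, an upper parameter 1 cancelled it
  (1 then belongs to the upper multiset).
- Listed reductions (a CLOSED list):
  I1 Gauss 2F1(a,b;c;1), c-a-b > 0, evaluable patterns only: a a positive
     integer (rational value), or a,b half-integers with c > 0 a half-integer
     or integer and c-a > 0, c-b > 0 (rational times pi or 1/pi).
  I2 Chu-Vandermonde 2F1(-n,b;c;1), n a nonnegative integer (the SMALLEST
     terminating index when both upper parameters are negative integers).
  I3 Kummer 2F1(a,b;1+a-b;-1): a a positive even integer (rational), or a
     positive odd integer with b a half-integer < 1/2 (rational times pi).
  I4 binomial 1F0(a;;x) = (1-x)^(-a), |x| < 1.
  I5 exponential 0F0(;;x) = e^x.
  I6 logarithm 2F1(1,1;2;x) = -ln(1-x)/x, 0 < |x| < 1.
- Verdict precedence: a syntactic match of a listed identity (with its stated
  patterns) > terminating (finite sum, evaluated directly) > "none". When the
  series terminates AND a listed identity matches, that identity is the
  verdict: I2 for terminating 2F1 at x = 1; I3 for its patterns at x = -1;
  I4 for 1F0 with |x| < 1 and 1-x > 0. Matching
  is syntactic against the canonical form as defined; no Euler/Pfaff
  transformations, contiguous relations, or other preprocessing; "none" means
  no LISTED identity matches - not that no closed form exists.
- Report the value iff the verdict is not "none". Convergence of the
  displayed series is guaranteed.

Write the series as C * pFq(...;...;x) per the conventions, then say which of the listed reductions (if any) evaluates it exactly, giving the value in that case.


This is -\frac{1}{4} * 0F0(-; -; -7) in reduced canonical form. Verdict: the I5 exponential reduction matches (the 0F0 exponential series at x = -7). Value: \left(-\frac{1}{4}\right) \cdot e^{-7}.

First insight: t_0 = -\frac{1}{4} here, and striking the common factor k + 3/2 reduces the term (C = -1/4).
Consecutive-term ratio: r(k) = -7 * 1 / [(k+1)] - poly over poly, x = -7 from leading terms; C = -\frac{1}{4} at k = 0.


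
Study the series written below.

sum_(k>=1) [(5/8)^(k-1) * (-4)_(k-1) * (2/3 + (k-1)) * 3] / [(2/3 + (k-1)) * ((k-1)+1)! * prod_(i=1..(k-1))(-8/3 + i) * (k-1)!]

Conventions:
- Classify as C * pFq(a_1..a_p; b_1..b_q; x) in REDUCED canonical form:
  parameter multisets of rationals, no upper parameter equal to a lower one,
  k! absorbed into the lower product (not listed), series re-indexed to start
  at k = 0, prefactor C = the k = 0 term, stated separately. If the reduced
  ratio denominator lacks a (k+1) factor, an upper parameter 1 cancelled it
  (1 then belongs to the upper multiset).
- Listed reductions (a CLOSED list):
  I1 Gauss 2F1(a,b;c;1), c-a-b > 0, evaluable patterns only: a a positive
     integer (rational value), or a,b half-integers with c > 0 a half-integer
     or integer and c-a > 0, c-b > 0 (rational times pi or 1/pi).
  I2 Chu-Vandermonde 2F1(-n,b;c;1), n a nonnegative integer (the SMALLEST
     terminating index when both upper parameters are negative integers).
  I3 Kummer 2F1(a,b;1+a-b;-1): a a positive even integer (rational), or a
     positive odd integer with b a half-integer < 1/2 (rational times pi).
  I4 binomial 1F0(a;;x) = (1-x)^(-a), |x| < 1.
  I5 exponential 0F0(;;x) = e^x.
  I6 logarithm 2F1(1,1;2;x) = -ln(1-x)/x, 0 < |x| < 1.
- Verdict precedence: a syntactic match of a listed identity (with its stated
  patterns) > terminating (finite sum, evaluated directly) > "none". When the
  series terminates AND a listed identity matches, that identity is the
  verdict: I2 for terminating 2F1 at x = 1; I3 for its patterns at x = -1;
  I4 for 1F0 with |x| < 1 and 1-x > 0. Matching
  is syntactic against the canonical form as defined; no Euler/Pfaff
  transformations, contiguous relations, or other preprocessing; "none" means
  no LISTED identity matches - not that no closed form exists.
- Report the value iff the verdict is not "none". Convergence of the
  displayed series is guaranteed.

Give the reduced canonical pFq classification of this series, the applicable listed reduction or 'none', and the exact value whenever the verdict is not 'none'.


The series (x = 5/8) is 1F2: upper {-4}, lower {-5/3, 2}, prefactor 3. Verdict: terminating - no listed pattern fits, but -4 in the upper list cuts the series at k = 4; direct evaluation. Hence: 1568361/262144.

First insight: x = (5/8) and striking the common factor k + 2/3 reduces the term (C = 3).
Consecutive-term ratio: r(k) = (5/8) * (k-4) / [(k-5/3) (k+2) (k+1)] - rational; roots negated = parameters, x = (5/8), C = 3.


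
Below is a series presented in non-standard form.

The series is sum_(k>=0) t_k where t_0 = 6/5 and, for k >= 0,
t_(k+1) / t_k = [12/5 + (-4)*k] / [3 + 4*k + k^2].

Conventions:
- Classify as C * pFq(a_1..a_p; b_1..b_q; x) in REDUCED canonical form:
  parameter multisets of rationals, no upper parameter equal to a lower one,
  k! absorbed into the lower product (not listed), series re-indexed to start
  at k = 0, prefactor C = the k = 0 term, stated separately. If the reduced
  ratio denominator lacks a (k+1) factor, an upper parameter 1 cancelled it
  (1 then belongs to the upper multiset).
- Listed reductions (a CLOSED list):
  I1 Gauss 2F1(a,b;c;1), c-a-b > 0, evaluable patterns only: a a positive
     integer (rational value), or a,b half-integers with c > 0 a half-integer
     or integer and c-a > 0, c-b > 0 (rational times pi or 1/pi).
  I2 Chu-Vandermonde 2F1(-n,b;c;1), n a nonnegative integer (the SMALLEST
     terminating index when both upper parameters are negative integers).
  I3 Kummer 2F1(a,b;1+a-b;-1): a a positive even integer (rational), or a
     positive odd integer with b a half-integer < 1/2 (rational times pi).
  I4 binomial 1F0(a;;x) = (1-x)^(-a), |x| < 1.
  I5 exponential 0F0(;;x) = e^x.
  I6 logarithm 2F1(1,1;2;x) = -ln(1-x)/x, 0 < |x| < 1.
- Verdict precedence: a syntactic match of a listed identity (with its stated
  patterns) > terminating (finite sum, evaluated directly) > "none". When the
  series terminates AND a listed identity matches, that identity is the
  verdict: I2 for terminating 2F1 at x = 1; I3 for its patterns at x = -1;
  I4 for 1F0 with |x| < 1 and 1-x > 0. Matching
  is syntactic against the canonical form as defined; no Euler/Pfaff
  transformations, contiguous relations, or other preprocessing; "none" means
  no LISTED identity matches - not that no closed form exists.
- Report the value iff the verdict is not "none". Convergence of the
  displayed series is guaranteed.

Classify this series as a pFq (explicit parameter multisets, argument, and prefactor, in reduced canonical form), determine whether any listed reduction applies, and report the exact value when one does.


With C = 6/5: the canonical form is 1F1(-3/5; 3; -4). Verdict: none - this 1F1 at x = -4 matches no listed pattern, and upper {-3/5} holds no stopper.

The tell: t_0 = 6/5 here, and the expanded ratio factors over Q; prefactor 6/5, roots give parameters.
Consecutive-term ratio: r(k) = (-4) * (k-3/5) / [(k+3) (k+1)] - rational; roots negated = parameters, x = (-4), C = 6/5.


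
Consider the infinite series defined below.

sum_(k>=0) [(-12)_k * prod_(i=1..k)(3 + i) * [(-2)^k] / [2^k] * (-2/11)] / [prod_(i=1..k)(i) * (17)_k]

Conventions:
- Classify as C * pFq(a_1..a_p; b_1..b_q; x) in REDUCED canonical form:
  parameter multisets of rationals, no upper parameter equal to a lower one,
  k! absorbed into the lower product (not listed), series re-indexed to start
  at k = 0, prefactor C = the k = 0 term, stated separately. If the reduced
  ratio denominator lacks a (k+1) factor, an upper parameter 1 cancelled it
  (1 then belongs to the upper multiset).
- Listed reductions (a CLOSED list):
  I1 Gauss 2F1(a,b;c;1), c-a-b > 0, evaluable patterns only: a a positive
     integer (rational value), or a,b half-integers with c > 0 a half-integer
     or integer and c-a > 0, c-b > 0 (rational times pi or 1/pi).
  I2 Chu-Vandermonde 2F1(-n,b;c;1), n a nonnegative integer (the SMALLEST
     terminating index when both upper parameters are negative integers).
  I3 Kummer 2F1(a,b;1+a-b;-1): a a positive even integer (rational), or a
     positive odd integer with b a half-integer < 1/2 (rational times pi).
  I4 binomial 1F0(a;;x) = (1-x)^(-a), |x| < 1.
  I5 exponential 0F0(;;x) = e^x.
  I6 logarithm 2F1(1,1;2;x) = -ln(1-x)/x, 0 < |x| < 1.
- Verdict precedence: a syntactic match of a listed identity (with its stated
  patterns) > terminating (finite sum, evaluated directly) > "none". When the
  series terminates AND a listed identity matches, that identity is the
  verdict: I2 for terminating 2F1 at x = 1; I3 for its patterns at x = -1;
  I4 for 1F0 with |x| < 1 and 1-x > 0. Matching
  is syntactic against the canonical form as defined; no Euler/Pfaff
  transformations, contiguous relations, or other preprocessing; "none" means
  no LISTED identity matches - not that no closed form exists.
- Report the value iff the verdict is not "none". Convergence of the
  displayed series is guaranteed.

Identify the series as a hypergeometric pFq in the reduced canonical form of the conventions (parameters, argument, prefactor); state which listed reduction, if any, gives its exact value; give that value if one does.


With C = -2/11: the canonical form is 2F1(-12, 4; 17; -1). Verdict: Kummer (I3) fires (x = -1; c = 17 equals 1+a-b for upper {-12, 4}: listed pattern). Hence: -40/11.

Key step: from the first term -2/11: the two k-th powers (C = -2/11) combine into one argument.
Consecutive-term ratio: r(k) = (-1) * (k-12) (k+4) / [(k+17) (k+1)] ; factor over Q: parameters, x = (-1), and C = -2/11.


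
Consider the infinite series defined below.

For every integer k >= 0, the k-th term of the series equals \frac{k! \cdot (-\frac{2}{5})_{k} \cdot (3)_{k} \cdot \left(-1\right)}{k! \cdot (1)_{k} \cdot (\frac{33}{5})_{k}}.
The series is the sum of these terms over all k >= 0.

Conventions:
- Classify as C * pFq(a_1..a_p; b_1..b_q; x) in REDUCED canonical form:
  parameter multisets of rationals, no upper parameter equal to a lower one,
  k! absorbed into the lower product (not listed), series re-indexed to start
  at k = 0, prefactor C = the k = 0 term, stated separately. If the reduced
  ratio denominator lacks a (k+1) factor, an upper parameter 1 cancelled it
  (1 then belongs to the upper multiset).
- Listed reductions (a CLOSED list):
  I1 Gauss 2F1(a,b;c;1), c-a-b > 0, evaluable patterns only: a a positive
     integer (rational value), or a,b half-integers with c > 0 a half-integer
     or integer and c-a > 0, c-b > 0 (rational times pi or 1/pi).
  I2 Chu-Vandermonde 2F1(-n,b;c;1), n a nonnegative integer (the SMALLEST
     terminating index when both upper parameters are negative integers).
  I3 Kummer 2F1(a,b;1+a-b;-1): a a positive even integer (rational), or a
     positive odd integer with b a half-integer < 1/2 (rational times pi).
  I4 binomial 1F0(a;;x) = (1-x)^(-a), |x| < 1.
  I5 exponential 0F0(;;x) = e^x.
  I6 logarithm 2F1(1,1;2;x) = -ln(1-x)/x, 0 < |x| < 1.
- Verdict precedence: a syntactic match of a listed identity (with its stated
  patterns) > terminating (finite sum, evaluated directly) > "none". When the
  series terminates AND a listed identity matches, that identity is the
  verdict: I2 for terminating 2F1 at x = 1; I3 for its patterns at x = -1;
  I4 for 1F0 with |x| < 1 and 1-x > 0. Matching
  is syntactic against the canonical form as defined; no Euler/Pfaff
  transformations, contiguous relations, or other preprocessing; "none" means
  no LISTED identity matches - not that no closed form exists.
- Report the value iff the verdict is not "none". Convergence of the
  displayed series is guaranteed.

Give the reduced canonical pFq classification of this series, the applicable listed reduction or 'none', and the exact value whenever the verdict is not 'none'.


Structural cue: t_0 = -1 here, and the factorial ratio (prefactor -1) (k+a-1)!/(a-1)! is a rising factorial (a)_k.
Ratio: r(k) = 1 * (k-\frac{2}{5}) (k+3) / [(k+\frac{33}{5}) (k+1)] - rational; roots negated = parameters, x = 1, C = -1.

With C = -1: the canonical form is 2F1(-\frac{2}{5}, 3; \frac{33}{5}; 1). Verdict (x = 1): the Gauss summation I1 applies (x = 1: the Gamma ratio telescopes since c-a-b = 4 > 0 and a = 3 in Z>0). Exact value: -\frac{483}{625}.


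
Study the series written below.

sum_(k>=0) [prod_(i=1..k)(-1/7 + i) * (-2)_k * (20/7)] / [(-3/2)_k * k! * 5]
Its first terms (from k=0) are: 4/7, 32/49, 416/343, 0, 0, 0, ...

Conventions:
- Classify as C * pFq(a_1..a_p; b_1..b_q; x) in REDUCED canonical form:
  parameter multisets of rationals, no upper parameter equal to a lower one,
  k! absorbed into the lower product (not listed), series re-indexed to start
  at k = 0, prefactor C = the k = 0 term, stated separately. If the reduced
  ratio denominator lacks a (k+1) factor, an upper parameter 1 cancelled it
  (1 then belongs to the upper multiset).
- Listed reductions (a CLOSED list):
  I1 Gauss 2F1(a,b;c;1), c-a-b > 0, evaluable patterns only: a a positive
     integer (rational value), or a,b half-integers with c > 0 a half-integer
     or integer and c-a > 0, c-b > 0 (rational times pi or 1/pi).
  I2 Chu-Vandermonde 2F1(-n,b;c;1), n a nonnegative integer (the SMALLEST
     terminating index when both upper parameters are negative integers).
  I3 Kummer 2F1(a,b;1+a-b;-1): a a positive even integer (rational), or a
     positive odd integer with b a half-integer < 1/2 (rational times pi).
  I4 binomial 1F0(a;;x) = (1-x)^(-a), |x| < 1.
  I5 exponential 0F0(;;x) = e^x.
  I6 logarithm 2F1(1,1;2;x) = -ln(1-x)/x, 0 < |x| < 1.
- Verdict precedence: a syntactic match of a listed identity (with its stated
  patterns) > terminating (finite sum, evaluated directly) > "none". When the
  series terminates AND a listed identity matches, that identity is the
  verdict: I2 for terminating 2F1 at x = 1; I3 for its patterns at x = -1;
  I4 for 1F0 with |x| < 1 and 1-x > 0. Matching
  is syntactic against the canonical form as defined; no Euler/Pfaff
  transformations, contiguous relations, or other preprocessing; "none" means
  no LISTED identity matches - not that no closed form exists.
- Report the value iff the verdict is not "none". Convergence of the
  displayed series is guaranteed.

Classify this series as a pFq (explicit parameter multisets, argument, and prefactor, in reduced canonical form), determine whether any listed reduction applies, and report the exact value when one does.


Canonical form: C = 4/7 times 2F1 with upper {-2, 6/7}, lower {-3/2}, x = 1. Verdict: the Chu-Vandermonde identity I2 applies (terminating 2F1 at x = 1 with n = 2, b = 6/7, c = -3/2). Exact value: 836/343.

Key observation: t_0 being 4/7, the running product (prefactor 4/7) telescopes to a rising factorial.
Adjacent-term ratio: r(k) = 1 * (k-2) (k+6/7) / [(k-3/2) (k+1)] - rational in k, leading ratio 1; with t_0 = 4/7, classification follows.


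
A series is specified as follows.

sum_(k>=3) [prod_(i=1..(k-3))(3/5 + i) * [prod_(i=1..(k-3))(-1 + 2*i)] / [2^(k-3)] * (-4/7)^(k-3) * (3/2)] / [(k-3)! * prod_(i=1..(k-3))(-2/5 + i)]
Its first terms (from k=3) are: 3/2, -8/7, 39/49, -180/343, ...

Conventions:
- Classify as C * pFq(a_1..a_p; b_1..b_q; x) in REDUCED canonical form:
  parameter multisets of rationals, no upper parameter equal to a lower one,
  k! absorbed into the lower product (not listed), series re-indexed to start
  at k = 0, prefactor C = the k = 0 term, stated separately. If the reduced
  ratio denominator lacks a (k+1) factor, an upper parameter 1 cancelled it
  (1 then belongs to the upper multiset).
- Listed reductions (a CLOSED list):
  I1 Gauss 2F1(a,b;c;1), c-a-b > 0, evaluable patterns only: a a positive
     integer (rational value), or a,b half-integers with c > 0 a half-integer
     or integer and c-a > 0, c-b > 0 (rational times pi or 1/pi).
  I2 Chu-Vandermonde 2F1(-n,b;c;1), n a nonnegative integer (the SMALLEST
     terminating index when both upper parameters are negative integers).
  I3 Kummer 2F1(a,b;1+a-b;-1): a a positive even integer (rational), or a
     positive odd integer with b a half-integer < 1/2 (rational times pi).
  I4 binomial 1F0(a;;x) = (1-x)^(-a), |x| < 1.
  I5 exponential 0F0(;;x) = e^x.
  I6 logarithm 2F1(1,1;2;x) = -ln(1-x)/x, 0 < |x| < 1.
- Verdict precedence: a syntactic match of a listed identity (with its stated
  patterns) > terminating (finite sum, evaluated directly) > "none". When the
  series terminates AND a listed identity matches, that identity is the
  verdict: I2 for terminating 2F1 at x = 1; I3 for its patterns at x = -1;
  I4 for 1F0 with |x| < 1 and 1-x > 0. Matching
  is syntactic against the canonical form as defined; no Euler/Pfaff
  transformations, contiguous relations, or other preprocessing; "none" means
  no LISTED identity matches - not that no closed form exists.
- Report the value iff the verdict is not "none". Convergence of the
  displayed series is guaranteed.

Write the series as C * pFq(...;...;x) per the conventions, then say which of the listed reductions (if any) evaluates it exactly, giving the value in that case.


Key step: from the first term 3/2: the running product (C = 3/2, x = -4/7) telescopes to a rising factorial.
Consecutive-term ratio: r(k) = (-4/7) * (k+1/2) (k+8/5) / [(k+3/5) (k+1)] - rational; roots negated = parameters, x = (-4/7), C = 3/2.

Prefactor 3/2, argument -4/7: 2F1 with upper {1/2, 8/5} over lower {3/5}. Verdict: none - at argument -4/7 the multisets {1/2, 8/5} ; {3/5} match no listed identity.


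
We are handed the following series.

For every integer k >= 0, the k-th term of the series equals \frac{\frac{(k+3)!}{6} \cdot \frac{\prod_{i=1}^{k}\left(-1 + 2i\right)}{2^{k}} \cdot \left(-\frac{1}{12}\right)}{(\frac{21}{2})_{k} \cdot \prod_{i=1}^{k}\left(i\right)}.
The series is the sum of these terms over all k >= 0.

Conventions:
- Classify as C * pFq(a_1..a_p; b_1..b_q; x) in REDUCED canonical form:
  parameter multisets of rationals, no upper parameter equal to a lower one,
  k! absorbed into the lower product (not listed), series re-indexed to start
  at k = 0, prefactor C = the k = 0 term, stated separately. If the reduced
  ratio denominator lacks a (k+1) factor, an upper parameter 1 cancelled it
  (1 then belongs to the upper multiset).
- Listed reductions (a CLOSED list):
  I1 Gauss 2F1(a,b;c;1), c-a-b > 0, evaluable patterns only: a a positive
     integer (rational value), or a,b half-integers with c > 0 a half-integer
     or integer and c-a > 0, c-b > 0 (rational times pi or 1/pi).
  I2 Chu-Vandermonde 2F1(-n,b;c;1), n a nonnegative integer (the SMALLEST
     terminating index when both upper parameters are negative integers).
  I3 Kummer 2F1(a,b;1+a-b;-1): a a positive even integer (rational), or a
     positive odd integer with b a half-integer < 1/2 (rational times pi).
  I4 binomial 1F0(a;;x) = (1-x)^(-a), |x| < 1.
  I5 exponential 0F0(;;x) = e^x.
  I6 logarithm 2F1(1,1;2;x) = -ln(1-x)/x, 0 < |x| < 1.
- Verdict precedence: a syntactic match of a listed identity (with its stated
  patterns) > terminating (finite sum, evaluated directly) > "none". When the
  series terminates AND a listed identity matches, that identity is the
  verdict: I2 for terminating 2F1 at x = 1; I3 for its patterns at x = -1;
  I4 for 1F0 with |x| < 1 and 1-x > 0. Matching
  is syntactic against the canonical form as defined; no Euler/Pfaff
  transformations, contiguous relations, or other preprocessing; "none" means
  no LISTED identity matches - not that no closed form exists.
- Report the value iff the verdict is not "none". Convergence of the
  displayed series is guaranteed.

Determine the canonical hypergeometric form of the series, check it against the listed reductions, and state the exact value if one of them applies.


Prefactor -\frac{1}{12}, argument 1: 2F1 with upper {\frac{1}{2}, 4} over lower {\frac{21}{2}}. Verdict: the Gauss summation I1 applies (x = 1: the Gamma ratio telescopes since c-a-b = 6 > 0 and a = 4 in Z>0). Hence: -\frac{20995}{193536}.

First insight: with t_0 = -\frac{1}{12}, the odd product 1*3*...*(2k-1) (C = -1/12, x = 1) is 2^k (1/2)_k.
Adjacent-term ratio: r(k) = 1 * (k+\frac{1}{2}) (k+4) / [(k+\frac{21}{2}) (k+1)] - rational in k, leading ratio 1; with t_0 = -\frac{1}{12}, classification follows.


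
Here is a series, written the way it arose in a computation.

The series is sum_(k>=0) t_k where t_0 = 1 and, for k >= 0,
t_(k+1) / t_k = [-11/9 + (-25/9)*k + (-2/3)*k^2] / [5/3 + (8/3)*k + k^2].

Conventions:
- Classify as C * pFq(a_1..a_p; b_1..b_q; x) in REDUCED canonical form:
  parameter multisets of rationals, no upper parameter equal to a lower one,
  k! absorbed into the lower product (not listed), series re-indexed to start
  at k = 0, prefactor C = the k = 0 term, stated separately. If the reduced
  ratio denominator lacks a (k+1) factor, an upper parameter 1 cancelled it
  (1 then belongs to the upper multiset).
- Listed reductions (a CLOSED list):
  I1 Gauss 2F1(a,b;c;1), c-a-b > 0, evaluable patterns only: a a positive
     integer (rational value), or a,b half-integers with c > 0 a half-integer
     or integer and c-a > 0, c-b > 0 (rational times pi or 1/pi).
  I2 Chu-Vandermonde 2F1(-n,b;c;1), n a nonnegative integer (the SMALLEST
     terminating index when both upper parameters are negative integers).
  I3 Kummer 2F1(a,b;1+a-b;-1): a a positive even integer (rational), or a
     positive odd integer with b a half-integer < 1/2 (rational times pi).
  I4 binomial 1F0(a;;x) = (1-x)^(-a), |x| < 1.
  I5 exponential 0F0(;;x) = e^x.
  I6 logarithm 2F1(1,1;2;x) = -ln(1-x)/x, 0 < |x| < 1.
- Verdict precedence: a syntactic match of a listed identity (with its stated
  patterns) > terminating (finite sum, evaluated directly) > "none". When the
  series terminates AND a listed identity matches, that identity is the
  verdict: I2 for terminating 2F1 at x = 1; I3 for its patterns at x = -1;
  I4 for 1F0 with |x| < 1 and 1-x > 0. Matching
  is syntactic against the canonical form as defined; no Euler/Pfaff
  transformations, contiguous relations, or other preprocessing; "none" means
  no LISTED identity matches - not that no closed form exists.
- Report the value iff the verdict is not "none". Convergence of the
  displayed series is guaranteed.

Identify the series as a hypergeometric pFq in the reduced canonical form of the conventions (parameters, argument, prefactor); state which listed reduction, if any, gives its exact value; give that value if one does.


Canonical form: C = 1 times 2F1 with upper {1/2, 11/3}, lower {5/3}, x = -2/3. Verdict: none. Every listed pattern misses the 2F1 form at -2/3, upper {1/2, 11/3}.

Key step: with t_0 = 1, the expanded ratio factors over Q; C = 1, x = -2/3, roots give parameters.
Consecutive-term ratio: r(k) = (-2/3) * (k+1/2) (k+11/3) / [(k+5/3) (k+1)] - rational; roots negated = parameters, x = (-2/3), C = 1.
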